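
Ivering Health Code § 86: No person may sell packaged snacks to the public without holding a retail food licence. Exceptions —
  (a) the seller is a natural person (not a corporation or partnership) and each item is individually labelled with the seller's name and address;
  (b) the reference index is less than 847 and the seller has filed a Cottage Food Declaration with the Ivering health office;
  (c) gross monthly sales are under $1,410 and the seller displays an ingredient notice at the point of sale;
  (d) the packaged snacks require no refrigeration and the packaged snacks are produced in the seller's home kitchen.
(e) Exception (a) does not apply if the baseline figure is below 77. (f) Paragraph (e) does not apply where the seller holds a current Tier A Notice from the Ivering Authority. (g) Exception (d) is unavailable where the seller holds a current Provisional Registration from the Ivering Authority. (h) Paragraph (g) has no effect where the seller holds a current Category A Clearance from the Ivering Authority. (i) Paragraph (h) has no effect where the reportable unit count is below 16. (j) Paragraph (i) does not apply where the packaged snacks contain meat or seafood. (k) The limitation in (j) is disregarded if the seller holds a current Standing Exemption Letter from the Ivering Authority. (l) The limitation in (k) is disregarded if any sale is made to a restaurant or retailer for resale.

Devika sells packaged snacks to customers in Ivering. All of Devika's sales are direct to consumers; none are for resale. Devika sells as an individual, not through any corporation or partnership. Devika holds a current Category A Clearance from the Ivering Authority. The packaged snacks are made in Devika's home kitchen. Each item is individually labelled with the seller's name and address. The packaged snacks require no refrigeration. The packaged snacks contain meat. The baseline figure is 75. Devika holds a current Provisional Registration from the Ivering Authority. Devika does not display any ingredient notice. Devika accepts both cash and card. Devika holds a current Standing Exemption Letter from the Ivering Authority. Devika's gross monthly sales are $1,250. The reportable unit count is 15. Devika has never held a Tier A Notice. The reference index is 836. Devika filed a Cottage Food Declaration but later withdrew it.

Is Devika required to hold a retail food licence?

Exception (a)'s conditions are all satisfied: the seller is a natural person; items are individually labelled. Turning to paragraphs (e)–(f): (e) operates against (a): the baseline figure is 75, below the 77 limit. (f) does not operate here (no current Tier A Notice is held), so (e) stands. (a) is therefore removed.
Exception (b) requires that the seller has filed a Cottage Food Declaration with the Ivering health office; but the Cottage Food Declaration was withdrawn, so (b) is unavailable.
Exception (c) does not apply: no ingredient notice is displayed.
Exception (d) is satisfied on its face — the packaged snacks are shelf-stable; the packaged snacks are home-kitchen produced. However, paragraphs (g)–(l) must be considered: (g) operates against (d): a current Provisional Registration is held. (h) would limit (g) — a current Category A Clearance is held — but (i) sets (h) aside: (i) is triggered — the reportable unit count is 15, below the 16 limit. (j) is engaged (the packaged snacks contain meat), but is set aside by (k): (k) applies — a current Standing Exemption Letter is held. (l), which would lift (k), is not triggered — no sales are for resale. So (d) is unavailable.
Every exception is unavailable, so the rule governs.

Yes — Devika must hold a retail food licence.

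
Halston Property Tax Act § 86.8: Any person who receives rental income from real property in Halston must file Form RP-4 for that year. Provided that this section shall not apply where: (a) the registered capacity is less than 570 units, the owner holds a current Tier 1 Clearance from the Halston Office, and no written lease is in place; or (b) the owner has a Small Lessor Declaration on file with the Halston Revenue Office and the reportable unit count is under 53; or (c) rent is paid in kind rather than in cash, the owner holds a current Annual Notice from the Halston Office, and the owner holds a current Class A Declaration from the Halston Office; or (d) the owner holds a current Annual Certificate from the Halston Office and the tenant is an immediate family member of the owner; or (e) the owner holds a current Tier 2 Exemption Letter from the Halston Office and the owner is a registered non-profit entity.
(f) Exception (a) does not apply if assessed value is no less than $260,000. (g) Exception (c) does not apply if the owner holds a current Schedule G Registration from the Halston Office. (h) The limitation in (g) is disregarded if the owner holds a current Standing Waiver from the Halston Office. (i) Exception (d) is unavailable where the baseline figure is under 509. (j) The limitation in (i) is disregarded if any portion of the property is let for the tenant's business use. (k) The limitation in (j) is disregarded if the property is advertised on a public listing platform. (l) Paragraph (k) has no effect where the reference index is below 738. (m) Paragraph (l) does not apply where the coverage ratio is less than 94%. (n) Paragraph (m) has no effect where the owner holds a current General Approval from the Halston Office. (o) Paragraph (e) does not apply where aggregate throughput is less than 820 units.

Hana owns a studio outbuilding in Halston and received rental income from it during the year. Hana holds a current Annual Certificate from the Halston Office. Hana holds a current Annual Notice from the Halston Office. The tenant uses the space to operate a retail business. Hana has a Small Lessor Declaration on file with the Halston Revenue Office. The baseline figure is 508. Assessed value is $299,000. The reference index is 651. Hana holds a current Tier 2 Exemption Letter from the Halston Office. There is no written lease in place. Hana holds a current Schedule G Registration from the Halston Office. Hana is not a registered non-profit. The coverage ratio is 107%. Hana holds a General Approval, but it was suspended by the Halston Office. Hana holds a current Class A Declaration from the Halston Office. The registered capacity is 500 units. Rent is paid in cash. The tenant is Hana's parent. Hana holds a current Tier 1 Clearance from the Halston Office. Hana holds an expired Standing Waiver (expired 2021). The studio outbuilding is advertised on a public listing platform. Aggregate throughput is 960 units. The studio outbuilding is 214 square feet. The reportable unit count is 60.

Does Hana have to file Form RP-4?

No — exception (d) applies; Hana is not required to file Form RP-4.

Exception (a) is satisfied on its face — the registered capacity is 500 units, less than the 570 units limit; a current Tier 1 Clearance is held; there is no written lease. But applying paragraph (f): (f) operates against (a): assessed value is $299,000, meeting the $260,000 threshold. (a) is therefore removed.
Exception (b) requires that the reportable unit count is under 53; but the reportable unit count is 60, not under 53, so (b) is unavailable.
Exception (c) requires that rent is paid in kind rather than in cash; but rent is paid in cash, so (c) is unavailable.
Exception (d)'s conditions are all satisfied: a current Annual Certificate is held; the tenant is an immediate family member. Considering the limiting provisions: (i) is triggered (the baseline figure is 508, under the 509 limit), but is displaced by (j): (j) operates — the space is let for business use. (k) would limit (j) — the property is publicly advertised — but (l) sets (k) aside: (l) operates against (k): the reference index is 651, below the 738 limit. (m), which would lift (l), is not triggered — the coverage ratio is 107%, not less than 94%. So (d) applies.
Exception (e) requires that the owner is a registered non-profit entity; but Hana is not a registered non-profit, so (e) is unavailable.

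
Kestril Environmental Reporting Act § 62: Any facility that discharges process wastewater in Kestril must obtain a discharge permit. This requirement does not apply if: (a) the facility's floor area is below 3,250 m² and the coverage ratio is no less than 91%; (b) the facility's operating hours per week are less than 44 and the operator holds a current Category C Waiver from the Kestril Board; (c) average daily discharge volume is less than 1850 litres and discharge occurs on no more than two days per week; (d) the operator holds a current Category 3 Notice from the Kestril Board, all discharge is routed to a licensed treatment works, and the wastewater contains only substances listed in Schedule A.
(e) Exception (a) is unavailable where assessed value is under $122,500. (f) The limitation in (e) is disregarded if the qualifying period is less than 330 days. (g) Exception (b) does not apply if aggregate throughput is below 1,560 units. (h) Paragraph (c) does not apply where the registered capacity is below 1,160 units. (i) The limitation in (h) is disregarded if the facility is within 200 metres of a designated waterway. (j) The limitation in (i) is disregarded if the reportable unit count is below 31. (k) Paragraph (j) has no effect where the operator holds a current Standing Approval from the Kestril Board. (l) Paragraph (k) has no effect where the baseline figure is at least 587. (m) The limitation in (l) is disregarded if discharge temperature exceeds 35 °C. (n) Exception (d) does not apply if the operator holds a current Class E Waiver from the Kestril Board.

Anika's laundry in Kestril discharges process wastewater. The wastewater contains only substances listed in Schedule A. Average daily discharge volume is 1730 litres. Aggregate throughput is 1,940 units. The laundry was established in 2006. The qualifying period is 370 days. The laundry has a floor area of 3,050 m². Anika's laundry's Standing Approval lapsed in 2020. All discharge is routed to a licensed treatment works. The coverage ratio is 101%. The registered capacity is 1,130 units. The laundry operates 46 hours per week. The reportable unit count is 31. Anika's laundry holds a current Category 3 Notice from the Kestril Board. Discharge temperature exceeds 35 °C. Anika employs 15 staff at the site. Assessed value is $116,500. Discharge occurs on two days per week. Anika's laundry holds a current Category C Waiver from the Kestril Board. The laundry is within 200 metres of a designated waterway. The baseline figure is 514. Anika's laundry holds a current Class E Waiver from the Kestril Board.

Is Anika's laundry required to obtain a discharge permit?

No — exception (c) applies; Anika's laundry is not required to obtain a discharge permit.

Exception (a) is satisfied on its face — the facility's floor area is 3,050 m², below the 3,250 m² limit; the coverage ratio is 101%, meeting the 91% threshold. But: (e) operates against (a): assessed value is $116,500, under the $122,500 limit. (f), which would lift (e), is inapplicable — the qualifying period is 370 days, not less than 330 days. (a) is therefore removed.
Exception (b) fails — the facility's operating hours per week are 46, not less than 44.
Exception (c)'s conditions are all satisfied: average daily discharge volume is 1730 litres, less than the 1850 litres limit; discharge occurs on no more than two days per week. Considering the limiting provisions: (h) is engaged (the registered capacity is 1,130 units, below the 1,160 units limit), but is overridden by (i): (i) operates against (h): the laundry is within 200 m of a designated waterway. (j) does not operate here (the reportable unit count is 31, not below 31), so (i) stands. (c) remains available.
Exception (d) is satisfied on its face — a current Category 3 Notice is held; discharge is routed to a licensed treatment works; the wastewater is Schedule-A-only. However, paragraph (n) must be considered: (n) operates against (d): a current Class E Waiver is held. So (d) is unavailable.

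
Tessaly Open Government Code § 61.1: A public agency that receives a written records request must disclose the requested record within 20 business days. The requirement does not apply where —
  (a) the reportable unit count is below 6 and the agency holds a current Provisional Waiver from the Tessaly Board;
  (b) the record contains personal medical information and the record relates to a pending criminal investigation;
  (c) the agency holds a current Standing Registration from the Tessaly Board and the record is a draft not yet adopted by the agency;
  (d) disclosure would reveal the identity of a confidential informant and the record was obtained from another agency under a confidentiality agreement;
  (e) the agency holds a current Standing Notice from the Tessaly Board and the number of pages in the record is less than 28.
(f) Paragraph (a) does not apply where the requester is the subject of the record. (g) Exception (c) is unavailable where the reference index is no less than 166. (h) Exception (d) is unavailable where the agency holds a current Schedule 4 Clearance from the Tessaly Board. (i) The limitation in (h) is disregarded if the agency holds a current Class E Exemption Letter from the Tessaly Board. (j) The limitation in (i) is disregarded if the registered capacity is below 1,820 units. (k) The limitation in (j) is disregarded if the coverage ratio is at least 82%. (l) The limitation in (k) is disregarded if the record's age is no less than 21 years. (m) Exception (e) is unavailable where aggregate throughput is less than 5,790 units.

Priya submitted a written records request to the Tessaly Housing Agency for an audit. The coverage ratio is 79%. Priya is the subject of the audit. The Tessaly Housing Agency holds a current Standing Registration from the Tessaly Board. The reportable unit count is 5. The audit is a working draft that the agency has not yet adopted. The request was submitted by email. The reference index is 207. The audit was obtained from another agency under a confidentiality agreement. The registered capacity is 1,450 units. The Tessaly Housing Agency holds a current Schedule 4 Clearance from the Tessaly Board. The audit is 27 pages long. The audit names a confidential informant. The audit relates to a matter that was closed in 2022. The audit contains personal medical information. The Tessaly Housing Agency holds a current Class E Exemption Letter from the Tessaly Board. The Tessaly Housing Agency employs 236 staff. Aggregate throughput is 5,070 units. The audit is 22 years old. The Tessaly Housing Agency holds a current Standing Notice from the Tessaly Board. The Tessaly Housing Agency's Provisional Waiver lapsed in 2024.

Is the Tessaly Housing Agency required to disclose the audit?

Yes — the Tessaly Housing Agency must disclose the audit.

Exception (a) requires that the agency holds a current Provisional Waiver from the Tessaly Board; but no current Provisional Waiver is held, so (a) is unavailable.
Exception (b) does not apply: the audit relates to a closed matter.
Exception (c): a current Standing Registration is held; the audit is an unadopted draft — every condition holds. However, paragraph (g) must be considered: (g) operates against (c): the reference index is 207, meeting the 166 threshold. Exception (c) does not apply.
All of (d)'s requirements are met (the audit names a confidential informant; the audit was obtained under a confidentiality agreement). But applying paragraphs (h)–(l): (h) is engaged — a current Schedule 4 Clearance is held. (i) would limit (h) — a current Class E Exemption Letter is held — but (j) sets (i) aside: (j) is triggered — the registered capacity is 1,450 units, below the 1,820 units limit. (k) is inapplicable (the coverage ratio is 79%, short of 82%), so (j) stands. (d) is therefore removed.
Exception (e)'s conditions are all satisfied: a current Standing Notice is held; the number of pages in the record is 27, less than the 28 limit. But: (m) is triggered — aggregate throughput is 5,070 units, less than the 5,790 units limit. Exception (e) does not apply.
Every exception is unavailable, so the rule governs.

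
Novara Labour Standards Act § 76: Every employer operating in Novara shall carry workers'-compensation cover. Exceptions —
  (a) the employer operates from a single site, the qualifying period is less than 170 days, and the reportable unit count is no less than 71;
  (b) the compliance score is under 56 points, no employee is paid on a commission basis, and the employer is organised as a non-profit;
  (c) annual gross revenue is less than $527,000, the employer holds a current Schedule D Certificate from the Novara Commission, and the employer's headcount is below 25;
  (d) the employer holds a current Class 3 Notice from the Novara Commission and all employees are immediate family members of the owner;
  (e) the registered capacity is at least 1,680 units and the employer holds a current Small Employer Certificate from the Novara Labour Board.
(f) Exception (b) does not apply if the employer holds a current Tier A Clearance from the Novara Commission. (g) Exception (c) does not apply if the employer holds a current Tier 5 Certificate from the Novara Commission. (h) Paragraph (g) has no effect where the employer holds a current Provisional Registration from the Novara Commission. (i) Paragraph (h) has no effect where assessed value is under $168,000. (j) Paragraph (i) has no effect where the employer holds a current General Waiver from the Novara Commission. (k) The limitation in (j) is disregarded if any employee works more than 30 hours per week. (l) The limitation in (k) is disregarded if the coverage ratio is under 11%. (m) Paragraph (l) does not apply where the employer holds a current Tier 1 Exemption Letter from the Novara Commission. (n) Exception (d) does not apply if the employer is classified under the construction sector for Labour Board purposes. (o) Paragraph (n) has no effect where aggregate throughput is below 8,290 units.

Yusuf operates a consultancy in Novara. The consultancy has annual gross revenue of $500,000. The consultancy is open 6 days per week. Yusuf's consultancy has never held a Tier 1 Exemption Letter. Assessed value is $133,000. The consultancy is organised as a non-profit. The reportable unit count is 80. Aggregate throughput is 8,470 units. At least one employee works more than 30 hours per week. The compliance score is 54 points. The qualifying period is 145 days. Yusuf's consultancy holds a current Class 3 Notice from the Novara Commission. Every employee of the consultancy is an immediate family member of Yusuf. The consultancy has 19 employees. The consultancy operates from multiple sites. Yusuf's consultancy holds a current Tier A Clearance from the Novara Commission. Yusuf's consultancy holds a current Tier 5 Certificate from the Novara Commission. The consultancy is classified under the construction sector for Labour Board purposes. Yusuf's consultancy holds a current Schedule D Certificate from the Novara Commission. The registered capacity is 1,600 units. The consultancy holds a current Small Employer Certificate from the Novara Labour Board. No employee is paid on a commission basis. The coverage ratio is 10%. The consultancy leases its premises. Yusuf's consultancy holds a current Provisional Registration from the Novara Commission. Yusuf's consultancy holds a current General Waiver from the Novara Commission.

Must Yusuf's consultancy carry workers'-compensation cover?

No — exception (c) applies; Yusuf's consultancy is not required to carry workers'-compensation cover.

Exception (a) requires that the employer operates from a single site; but the employer operates from multiple sites, so (a) is unavailable.
Exception (b) is satisfied on its face — the compliance score is 54 points, under the 56 points limit; no employee is paid on commission; the employer is a non-profit. But applying paragraph (f): (f) operates against (b): a current Tier A Clearance is held. So (b) is unavailable.
Exception (c): annual gross revenue is $500,000, less than the $527,000 limit; a current Schedule D Certificate is held; the employer's headcount is 19, below the 25 limit — every condition holds. Considering the limiting provisions: (g) operates (a current Tier 5 Certificate is held), but is itself disapplied by (h): (h) operates against (g): a current Provisional Registration is held. (i) would limit (h) — assessed value is $133,000, under the $168,000 limit — but (j) sets (i) aside: (j) operates against (i): a current General Waiver is held. (k) is engaged (at least one employee exceeds 30 hours/week), but is set aside by (l): (l) is triggered — the coverage ratio is 10%, under the 11% limit. (m), which would lift (l), is inapplicable — there is no Tier 1 Exemption Letter in force. (c) remains available.
All of (d)'s requirements are met (a current Class 3 Notice is held; every employee is an immediate family member). But: (n) operates against (d): the consultancy is classified under the construction sector. (o), which would lift (n), is not triggered — aggregate throughput is 8,470 units, not below 8,290 units. Exception (d) does not apply.
Exception (e) does not apply: the registered capacity is 1,600 units, short of 1,680 units.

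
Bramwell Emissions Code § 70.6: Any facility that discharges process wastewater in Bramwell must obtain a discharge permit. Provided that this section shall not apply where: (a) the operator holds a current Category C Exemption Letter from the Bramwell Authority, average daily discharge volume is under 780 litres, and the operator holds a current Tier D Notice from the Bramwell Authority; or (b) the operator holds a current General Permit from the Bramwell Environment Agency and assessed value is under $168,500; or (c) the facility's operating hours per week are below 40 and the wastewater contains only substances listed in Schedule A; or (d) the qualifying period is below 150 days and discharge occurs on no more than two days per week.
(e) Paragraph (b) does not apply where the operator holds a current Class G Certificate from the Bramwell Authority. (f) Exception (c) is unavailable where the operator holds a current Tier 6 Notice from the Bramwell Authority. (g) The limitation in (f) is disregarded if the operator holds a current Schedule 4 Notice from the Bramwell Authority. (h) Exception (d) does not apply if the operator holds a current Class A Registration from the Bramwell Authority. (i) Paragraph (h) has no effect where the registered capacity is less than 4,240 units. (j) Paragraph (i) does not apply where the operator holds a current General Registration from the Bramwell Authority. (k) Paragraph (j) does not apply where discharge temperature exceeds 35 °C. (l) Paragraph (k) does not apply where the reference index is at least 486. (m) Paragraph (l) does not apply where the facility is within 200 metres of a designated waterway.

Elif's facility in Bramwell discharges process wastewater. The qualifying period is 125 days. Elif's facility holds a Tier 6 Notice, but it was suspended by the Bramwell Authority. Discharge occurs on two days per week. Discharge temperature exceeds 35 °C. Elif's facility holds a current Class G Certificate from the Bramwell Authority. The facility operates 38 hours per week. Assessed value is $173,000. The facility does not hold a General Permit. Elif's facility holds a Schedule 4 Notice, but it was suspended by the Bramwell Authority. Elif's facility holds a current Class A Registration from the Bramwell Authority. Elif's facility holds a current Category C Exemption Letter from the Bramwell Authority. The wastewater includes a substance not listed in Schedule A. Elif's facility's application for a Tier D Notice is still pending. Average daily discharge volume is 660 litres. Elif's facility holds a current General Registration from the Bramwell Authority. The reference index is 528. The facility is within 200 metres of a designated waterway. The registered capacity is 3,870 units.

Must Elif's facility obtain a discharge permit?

No — exception (d) applies; Elif's facility is not required to obtain a discharge permit.

Exception (a) does not apply: the Tier D Notice is not current.
Exception (b) fails — no General Permit is held.
Exception (c) does not apply: the wastewater includes a non-Schedule-A substance.
Exception (d) is satisfied on its face — the qualifying period is 125 days, below the 150 days limit; discharge occurs on no more than two days per week. Applying paragraphs (h)–(m): (h) applies (a current Class A Registration is held), but is displaced by (i): (i) is engaged — the registered capacity is 3,870 units, less than the 4,240 units limit. (j) is triggered (a current General Registration is held), but is overridden by (k): (k) operates against (j): discharge temperature exceeds 35 °C. (l) applies (the reference index is 528, meeting the 486 threshold), but is itself disapplied by (m): (m) is engaged — the facility is within 200 m of a designated waterway. So (d) applies.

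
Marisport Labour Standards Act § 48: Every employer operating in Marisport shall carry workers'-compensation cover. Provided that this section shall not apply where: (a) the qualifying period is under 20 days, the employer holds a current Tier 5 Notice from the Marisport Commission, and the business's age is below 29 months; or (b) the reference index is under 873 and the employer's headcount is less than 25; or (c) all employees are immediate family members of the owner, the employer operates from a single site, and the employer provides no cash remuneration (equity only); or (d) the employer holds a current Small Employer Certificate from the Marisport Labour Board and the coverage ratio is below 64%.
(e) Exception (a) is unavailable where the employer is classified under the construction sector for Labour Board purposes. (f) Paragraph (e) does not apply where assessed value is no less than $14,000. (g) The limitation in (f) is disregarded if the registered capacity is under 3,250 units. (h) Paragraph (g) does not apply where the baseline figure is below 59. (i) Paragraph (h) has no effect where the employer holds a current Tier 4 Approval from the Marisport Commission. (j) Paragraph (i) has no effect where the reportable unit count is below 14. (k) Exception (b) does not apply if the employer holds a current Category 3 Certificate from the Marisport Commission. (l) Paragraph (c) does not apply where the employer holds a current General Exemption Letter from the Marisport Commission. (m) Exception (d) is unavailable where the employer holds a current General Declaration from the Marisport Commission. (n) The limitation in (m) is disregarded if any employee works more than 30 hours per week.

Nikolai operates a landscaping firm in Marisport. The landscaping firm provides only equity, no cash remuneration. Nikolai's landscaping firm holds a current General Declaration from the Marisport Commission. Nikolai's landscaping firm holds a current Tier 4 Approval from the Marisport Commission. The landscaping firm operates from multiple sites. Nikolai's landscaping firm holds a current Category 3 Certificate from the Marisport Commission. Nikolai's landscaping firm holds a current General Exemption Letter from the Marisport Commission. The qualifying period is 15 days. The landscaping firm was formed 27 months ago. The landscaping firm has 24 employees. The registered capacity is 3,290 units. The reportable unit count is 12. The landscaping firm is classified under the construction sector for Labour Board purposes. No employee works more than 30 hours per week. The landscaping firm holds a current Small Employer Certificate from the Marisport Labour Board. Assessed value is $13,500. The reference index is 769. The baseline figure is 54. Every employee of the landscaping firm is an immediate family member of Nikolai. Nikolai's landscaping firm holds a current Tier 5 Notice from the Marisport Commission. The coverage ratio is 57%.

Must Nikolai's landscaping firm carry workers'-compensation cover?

Yes — Nikolai's landscaping firm must carry workers'-compensation cover.

Exception (a) is satisfied on its face — the qualifying period is 15 days, under the 20 days limit; a current Tier 5 Notice is held; the business's age is 27 months, below the 29 months limit. However, paragraphs (e)–(j) must be considered: (e) operates against (a): the landscaping firm is classified under the construction sector. (f), which would lift (e), does not operate here — assessed value is $13,500, short of $14,000. So (a) is unavailable.
Exception (b)'s conditions are all satisfied: the reference index is 769, under the 873 limit; the employer's headcount is 24, less than the 25 limit. However, paragraph (k) must be considered: (k) operates against (b): a current Category 3 Certificate is held. Exception (b) does not apply.
Exception (c) requires that the employer operates from a single site; but the employer operates from multiple sites, so (c) is unavailable.
Exception (d): a current Small Employer Certificate is held; the coverage ratio is 57%, below the 64% limit — every condition holds. However, paragraphs (m)–(n) must be considered: (m) is engaged — a current General Declaration is held. (n) does not operate here (no employee exceeds 30 hours/week), so (m) stands. Exception (d) does not apply.
None of the exceptions is available; § 48 applies in full.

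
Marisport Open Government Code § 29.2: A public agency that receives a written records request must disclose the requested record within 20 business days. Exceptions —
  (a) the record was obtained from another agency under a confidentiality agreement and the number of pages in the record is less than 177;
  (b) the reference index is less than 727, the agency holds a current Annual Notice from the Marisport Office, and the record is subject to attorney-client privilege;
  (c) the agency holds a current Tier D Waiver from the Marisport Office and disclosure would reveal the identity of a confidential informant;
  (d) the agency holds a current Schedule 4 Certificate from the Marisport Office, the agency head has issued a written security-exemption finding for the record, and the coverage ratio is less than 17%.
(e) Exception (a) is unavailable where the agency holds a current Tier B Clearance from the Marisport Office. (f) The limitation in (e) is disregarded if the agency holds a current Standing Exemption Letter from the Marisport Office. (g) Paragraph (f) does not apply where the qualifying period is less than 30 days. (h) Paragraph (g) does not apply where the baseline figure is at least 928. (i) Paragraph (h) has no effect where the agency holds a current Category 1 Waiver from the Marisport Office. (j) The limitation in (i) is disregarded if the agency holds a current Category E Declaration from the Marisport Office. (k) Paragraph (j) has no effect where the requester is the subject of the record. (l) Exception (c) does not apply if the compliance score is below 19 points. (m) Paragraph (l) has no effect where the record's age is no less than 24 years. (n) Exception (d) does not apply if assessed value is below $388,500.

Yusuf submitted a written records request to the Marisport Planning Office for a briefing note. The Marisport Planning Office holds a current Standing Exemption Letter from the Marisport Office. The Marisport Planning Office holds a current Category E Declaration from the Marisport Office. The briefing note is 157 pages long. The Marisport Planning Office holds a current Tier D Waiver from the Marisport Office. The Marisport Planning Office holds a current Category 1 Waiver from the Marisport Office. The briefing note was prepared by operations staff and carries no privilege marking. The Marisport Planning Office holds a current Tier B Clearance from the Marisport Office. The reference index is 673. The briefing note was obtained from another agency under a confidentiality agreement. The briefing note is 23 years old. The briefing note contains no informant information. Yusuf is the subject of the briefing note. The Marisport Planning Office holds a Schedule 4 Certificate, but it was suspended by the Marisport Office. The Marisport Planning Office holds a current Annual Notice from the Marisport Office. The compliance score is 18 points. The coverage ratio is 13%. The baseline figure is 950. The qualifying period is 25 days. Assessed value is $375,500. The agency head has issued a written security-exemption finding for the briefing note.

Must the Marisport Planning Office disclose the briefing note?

Yes — the Marisport Planning Office must disclose the briefing note.

All of (a)'s requirements are met (the briefing note was obtained under a confidentiality agreement; the number of pages in the record is 157, less than the 177 limit). However, paragraphs (e)–(k) must be considered: (e) is engaged — a current Tier B Clearance is held. (f) would limit (e) — a current Standing Exemption Letter is held — but (g) sets (f) aside: (g) operates — the qualifying period is 25 days, less than the 30 days limit. (h) is triggered (the baseline figure is 950, meeting the 928 threshold), but yields to (i): (i) operates against (h): a current Category 1 Waiver is held. (j) would limit (i) — a current Category E Declaration is held — but (k) sets (j) aside: (k) applies — Yusuf is the subject of the briefing note. (a) is therefore removed.
Exception (b) requires that the record is subject to attorney-client privilege; but the briefing note carries no privilege marking, so (b) is unavailable.
Exception (c) fails — the briefing note contains no informant information.
Exception (d) does not apply: the Schedule 4 Certificate is not current.
No exception displaces § 29.2.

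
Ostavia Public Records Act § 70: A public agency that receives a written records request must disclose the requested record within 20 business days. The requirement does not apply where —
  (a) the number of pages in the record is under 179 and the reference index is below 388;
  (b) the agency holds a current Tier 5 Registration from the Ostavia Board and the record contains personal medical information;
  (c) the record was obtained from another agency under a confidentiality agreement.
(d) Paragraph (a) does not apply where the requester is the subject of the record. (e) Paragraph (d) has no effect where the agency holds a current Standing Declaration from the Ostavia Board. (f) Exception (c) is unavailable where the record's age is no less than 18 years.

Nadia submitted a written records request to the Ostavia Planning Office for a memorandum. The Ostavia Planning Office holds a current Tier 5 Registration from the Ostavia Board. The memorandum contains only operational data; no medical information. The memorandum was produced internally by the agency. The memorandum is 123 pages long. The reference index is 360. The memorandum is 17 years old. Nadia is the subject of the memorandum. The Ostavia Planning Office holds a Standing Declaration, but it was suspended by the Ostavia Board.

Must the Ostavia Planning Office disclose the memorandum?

Yes — the Ostavia Planning Office must disclose the memorandum.

Exception (a) is satisfied on its face — the number of pages in the record is 123, under the 179 limit; the reference index is 360, below the 388 limit. Turning to paragraphs (d)–(e): (d) operates against (a): Nadia is the subject of the memorandum. (e) is inapplicable (there is no Standing Declaration in force), so (d) stands. So (a) is unavailable.
Exception (b) fails — the memorandum contains only operational data.
Exception (c) requires that the record was obtained from another agency under a confidentiality agreement; but the memorandum was produced internally, so (c) is unavailable.
No exception applies. The general rule governs.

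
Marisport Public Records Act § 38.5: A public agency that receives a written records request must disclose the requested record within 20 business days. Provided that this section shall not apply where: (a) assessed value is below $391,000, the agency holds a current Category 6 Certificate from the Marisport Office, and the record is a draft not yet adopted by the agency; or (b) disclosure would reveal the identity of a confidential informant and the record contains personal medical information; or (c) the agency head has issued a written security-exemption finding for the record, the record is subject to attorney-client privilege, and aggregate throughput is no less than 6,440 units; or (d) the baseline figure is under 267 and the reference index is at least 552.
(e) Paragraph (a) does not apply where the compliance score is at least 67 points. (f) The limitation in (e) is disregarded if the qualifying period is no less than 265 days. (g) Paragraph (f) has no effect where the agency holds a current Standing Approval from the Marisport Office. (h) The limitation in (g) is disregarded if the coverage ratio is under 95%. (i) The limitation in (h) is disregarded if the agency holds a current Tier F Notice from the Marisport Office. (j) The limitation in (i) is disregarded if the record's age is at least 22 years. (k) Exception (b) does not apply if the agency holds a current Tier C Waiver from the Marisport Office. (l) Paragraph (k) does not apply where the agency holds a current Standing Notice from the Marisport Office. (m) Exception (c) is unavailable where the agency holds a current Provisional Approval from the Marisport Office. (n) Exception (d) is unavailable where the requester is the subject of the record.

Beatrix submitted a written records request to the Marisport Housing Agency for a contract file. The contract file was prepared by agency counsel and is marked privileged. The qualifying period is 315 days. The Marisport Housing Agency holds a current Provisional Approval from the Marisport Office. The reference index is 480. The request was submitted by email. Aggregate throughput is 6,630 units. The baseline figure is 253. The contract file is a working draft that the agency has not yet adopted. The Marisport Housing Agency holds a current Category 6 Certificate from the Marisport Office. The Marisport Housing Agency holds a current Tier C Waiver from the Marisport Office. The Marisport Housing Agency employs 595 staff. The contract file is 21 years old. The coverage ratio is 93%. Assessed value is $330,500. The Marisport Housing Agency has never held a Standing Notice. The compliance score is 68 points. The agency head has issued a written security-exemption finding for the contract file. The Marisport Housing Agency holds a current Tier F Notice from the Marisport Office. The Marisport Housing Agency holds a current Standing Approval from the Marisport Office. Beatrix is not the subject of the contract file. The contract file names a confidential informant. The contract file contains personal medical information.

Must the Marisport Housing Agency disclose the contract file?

All of (a)'s requirements are met (assessed value is $330,500, below the $391,000 limit; a current Category 6 Certificate is held; the contract file is an unadopted draft). Turning to paragraphs (e)–(j): (e) operates against (a): the compliance score is 68 points, meeting the 67 points threshold. (f) would limit (e) — the qualifying period is 315 days, meeting the 265 days threshold — but (g) sets (f) aside: (g) operates against (f): a current Standing Approval is held. (h) would limit (g) — the coverage ratio is 93%, under the 95% limit — but (i) sets (h) aside: (i) applies — a current Tier F Notice is held. (j), which would lift (i), is not triggered — the record's age is 21 years, short of 22 years. So (a) is unavailable.
Exception (b): the contract file names a confidential informant; the contract file contains personal medical information — every condition holds. But: (k) operates against (b): a current Tier C Waiver is held. (l), which would lift (k), is inapplicable — the Standing Notice is not current. Exception (b) does not apply.
Exception (c): a written security-exemption finding has been issued; the contract file is privileged; aggregate throughput is 6,630 units, meeting the 6,440 units threshold — every condition holds. But: (m) applies — a current Provisional Approval is held. So (c) is unavailable.
Exception (d) fails — the reference index is 480, short of 552.
No exception is made out. the Marisport Housing Agency falls within the general rule.

Yes — the Marisport Housing Agency must disclose the contract file.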